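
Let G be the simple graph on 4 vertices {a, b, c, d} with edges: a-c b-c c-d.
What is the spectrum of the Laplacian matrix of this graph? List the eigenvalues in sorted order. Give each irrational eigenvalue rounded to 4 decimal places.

With the vertex order [a, b, c, d], the degrees are [1, 1, 3, 1], giving D = diag(1, 1, 3, 1) and L = D - A. The multiplicity of 0 as a Laplacian eigenvalue equals the number of connected components. The single zero eigenvalue shows the graph is connected. The eigenvalues sum to 6, which equals trace(L) = 2|E|.

[0, 1, 1, 4]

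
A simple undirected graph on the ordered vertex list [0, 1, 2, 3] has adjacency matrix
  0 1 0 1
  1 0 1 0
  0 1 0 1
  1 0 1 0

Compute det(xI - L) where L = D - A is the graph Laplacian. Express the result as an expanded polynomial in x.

x^4 - 8x^3 + 20x^2 - 16x

With the vertex order [0, 1, 2, 3], the degrees are [2, 2, 2, 2], giving D = diag(2, 2, 2, 2) and L = D - A. Computing det(xI - L) by cofactor expansion (or equivalently via sum-over-permutations) gives x^4 - 8x^3 + 20x^2 - 16x. Since p(0) = det(-L) = 0, x divides p(x).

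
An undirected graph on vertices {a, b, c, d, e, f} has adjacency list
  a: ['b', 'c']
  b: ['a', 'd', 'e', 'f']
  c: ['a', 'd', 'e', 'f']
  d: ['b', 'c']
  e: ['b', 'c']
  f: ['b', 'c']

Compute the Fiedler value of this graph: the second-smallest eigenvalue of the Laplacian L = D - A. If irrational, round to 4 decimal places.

2

Reading degrees in the order [a, b, c, d, e, f] gives [2, 4, 4, 2, 2, 2]; set D = diag(2, 4, 4, 2, 2, 2) and form L = D - A. The sorted Laplacian eigenvalues are [0, 2, 2, 2, 4, 6]; the algebraic connectivity is the second entry, 2. There is one zero in the spectrum, matching the 1 component.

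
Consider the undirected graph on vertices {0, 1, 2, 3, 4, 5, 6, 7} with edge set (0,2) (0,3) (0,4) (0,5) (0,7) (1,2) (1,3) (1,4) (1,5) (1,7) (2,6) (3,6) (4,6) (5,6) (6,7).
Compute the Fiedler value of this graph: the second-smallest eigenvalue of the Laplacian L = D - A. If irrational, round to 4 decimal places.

Each diagonal entry of L is the vertex degree and each off-diagonal entry is -1 where an edge is present, 0 otherwise; in the order [0, 1, 2, 3, 4, 5, 6, 7] the diagonal is [5, 5, 3, 3, 3, 3, 5, 3]. The sorted Laplacian eigenvalues are [0, 3, 3, 3, 3, 5, 5, 8]; the algebraic connectivity is the second entry, 3. The eigenvalues sum to 30, which equals trace(L) = 2|E|.

3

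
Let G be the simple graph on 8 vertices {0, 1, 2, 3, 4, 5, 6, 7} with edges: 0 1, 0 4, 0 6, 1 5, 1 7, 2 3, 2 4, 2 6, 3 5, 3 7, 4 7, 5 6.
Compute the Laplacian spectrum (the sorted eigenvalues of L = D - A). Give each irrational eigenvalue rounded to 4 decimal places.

[0, 2, 2, 2, 4, 4, 4, 6]

With the vertex order [0, 1, 2, 3, 4, 5, 6, 7], the degrees are [3, 3, 3, 3, 3, 3, 3, 3], giving D = diag(3, 3, 3, 3, 3, 3, 3, 3) and L = D - A. Since every row of L sums to 0, the all-ones vector is in the kernel and 0 is an eigenvalue. The single zero eigenvalue shows the graph is connected. The eigenvalues sum to 24, which equals trace(L) = 2|E|. There is one zero in the spectrum, matching the 1 component.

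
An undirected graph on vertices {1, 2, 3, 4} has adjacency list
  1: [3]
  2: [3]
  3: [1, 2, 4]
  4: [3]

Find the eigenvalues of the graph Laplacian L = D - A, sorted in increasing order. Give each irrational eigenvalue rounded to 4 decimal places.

[0, 1, 1, 4]

With the vertex order [1, 2, 3, 4], the degrees are [1, 1, 3, 1], giving D = diag(1, 1, 3, 1) and L = D - A. Diagonalising L (or applying a numerical eigensolver to the 4x4 matrix) gives the spectrum above. By the matrix-tree theorem the graph has (1/4) * product of the nonzero eigenvalues = 1 spanning tree.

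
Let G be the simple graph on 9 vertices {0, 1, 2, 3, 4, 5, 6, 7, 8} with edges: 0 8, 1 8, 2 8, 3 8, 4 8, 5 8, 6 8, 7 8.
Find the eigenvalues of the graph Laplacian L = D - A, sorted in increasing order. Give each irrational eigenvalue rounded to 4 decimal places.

[0, 1, 1, 1, 1, 1, 1, 1, 9]

With the vertex order [0, 1, 2, 3, 4, 5, 6, 7, 8], the degrees are [1, 1, 1, 1, 1, 1, 1, 1, 8], giving D = diag(1, 1, 1, 1, 1, 1, 1, 1, 8) and L = D - A. The multiplicity of 0 as a Laplacian eigenvalue equals the number of connected components. The eigenvalues sum to 16, which equals trace(L) = 2|E|. By the matrix-tree theorem the graph has (1/9) * product of the nonzero eigenvalues = 1 spanning tree.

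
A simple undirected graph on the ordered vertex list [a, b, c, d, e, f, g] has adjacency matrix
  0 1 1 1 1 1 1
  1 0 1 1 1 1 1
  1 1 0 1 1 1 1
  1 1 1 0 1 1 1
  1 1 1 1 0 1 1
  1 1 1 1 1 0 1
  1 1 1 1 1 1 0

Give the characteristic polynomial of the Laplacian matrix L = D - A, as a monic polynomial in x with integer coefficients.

x^7 - 42x^6 + 735x^5 - 6860x^4 + 36015x^3 - 100842x^2 + 117649x

Reading degrees in the order [a, b, c, d, e, f, g] gives [6, 6, 6, 6, 6, 6, 6]; set D = diag(6, 6, 6, 6, 6, 6, 6) and form L = D - A. Computing det(xI - L) by cofactor expansion (or equivalently via sum-over-permutations) gives x^7 - 42x^6 + 735x^5 - 6860x^4 + 36015x^3 - 100842x^2 + 117649x. Since p(0) = det(-L) = 0, x divides p(x). The largest eigenvalue, 7, is at most the vertex count 7.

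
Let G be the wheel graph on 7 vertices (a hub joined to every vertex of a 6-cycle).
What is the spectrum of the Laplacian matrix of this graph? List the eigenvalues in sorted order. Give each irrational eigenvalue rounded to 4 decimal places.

[0, 2, 2, 4, 4, 5, 7]

The graph has 7 vertices and degree multiset [6, 3, 3, 3, 3, 3, 3]; D is the diagonal matrix of degrees and L = D - A. Since every row of L sums to 0, the all-ones vector is in the kernel and 0 is an eigenvalue. By the matrix-tree theorem the graph has (1/7) * product of the nonzero eigenvalues = 320 spanning trees. The largest eigenvalue, 7, is at most the vertex count 7.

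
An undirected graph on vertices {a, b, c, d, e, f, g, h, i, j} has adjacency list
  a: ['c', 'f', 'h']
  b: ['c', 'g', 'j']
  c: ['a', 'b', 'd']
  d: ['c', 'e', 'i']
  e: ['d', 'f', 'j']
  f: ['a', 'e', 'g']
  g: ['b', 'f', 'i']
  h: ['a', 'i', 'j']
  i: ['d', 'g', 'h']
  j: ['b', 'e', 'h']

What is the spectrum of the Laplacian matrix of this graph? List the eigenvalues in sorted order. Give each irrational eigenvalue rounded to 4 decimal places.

With the vertex order [a, b, c, d, e, f, g, h, i, j], the degrees are [3, 3, 3, 3, 3, 3, 3, 3, 3, 3], giving D = diag(3, 3, 3, 3, 3, 3, 3, 3, 3, 3) and L = D - A. Diagonalising L (or applying a numerical eigensolver to the 10x10 matrix) gives the spectrum above. The single zero eigenvalue shows the graph is connected.

[0, 2, 2, 2, 2, 2, 5, 5, 5, 5]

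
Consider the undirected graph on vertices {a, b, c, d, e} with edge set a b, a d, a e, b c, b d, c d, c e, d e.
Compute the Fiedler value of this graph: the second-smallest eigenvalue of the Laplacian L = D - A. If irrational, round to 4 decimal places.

3

Reading degrees in the order [a, b, c, d, e] gives [3, 3, 3, 4, 3]; set D = diag(3, 3, 3, 4, 3) and form L = D - A. The smallest Laplacian eigenvalue is always 0. The next one, lambda_2 = 3, measures how hard the graph is to disconnect: larger values mean better connectivity. There is one zero in the spectrum, matching the 1 component. By the matrix-tree theorem the graph has (1/5) * product of the nonzero eigenvalues = 45 spanning trees.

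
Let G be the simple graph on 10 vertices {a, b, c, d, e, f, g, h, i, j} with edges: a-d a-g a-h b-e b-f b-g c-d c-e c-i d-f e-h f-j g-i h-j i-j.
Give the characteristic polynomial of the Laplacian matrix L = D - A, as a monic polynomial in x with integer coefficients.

x^10 - 30x^9 + 390x^8 - 2880x^7 + 13305x^6 - 39882x^5 + 77640x^4 - 94800x^3 + 66000x^2 - 20000x

Each diagonal entry of L is the vertex degree and each off-diagonal entry is -1 where an edge is present, 0 otherwise; in the order [a, b, c, d, e, f, g, h, i, j] the diagonal is [3, 3, 3, 3, 3, 3, 3, 3, 3, 3]. The eigenvalues of L are [0, 2, 2, 2, 2, 2, 5, 5, 5, 5]; the characteristic polynomial is the product of (x - lambda_i), which multiplies out to x^10 - 30x^9 + 390x^8 - 2880x^7 + 13305x^6 - 39882x^5 + 77640x^4 - 94800x^3 + 66000x^2 - 20000x. The constant term is 0 because L is singular (the all-ones vector lies in its kernel).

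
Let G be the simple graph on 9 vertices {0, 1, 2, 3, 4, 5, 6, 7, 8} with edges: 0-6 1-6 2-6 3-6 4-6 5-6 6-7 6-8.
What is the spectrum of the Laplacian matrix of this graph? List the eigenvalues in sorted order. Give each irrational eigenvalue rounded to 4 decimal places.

[0, 1, 1, 1, 1, 1, 1, 1, 9]

Each diagonal entry of L is the vertex degree and each off-diagonal entry is -1 where an edge is present, 0 otherwise; in the order [0, 1, 2, 3, 4, 5, 6, 7, 8] the diagonal is [1, 1, 1, 1, 1, 1, 8, 1, 1]. Diagonalising L (or applying a numerical eigensolver to the 9x9 matrix) gives the spectrum above. The single zero eigenvalue shows the graph is connected.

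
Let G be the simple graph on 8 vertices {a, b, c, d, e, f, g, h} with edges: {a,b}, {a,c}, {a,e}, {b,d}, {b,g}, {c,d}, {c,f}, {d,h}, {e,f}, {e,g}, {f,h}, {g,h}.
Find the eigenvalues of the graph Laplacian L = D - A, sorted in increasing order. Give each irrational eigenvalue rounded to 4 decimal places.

Each diagonal entry of L is the vertex degree and each off-diagonal entry is -1 where an edge is present, 0 otherwise; in the order [a, b, c, d, e, f, g, h] the diagonal is [3, 3, 3, 3, 3, 3, 3, 3]. Diagonalising L (or applying a numerical eigensolver to the 8x8 matrix) gives the spectrum above. The largest eigenvalue, 6, is at most the vertex count 8.

[0, 2, 2, 2, 4, 4, 4, 6]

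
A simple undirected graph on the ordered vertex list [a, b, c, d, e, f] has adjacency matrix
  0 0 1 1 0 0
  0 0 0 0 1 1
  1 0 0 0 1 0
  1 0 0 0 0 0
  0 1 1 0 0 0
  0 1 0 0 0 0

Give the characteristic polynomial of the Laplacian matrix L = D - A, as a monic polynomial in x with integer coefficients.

Each diagonal entry of L is the vertex degree and each off-diagonal entry is -1 where an edge is present, 0 otherwise; in the order [a, b, c, d, e, f] the diagonal is [2, 2, 2, 1, 2, 1]. L has integer entries, so p(x) = det(xI - L) has integer coefficients. Expanding the determinant yields x^6 - 10x^5 + 36x^4 - 56x^3 + 35x^2 - 6x. The coefficient of x^5 equals -trace(L) = -10, matching the sum of degrees.

x^6 - 10x^5 + 36x^4 - 56x^3 + 35x^2 - 6x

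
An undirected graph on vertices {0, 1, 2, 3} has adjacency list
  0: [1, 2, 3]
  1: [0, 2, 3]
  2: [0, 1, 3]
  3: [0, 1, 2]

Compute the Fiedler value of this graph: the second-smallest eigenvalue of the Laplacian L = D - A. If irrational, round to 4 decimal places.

Reading degrees in the order [0, 1, 2, 3] gives [3, 3, 3, 3]; set D = diag(3, 3, 3, 3) and form L = D - A. The smallest Laplacian eigenvalue is always 0. The next one, lambda_2 = 4, measures how hard the graph is to disconnect: larger values mean better connectivity. There is one zero in the spectrum, matching the 1 component.

4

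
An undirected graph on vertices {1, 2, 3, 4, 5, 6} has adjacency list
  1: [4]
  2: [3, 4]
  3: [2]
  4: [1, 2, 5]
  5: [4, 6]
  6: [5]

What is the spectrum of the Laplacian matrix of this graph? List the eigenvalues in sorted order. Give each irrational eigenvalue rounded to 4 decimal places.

[0, 0.3820, 0.6972, 2, 2.6180, 4.3028]

Reading degrees in the order [1, 2, 3, 4, 5, 6] gives [1, 2, 1, 3, 2, 1]; set D = diag(1, 2, 1, 3, 2, 1) and form L = D - A. Diagonalising L (or applying a numerical eigensolver to the 6x6 matrix) gives the spectrum above. The single zero eigenvalue shows the graph is connected. There is one zero in the spectrum, matching the 1 component.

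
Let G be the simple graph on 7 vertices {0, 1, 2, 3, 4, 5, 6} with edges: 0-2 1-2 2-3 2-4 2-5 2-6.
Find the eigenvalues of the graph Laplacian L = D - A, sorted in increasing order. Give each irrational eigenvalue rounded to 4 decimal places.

Each diagonal entry of L is the vertex degree and each off-diagonal entry is -1 where an edge is present, 0 otherwise; in the order [0, 1, 2, 3, 4, 5, 6] the diagonal is [1, 1, 6, 1, 1, 1, 1]. The multiplicity of 0 as a Laplacian eigenvalue equals the number of connected components. The single zero eigenvalue shows the graph is connected.

[0, 1, 1, 1, 1, 1, 7]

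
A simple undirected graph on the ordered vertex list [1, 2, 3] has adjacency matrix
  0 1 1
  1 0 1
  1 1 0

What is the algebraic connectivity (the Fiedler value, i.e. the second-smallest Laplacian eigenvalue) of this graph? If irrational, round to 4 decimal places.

With the vertex order [1, 2, 3], the degrees are [2, 2, 2], giving D = diag(2, 2, 2) and L = D - A. The sorted Laplacian eigenvalues are [0, 3, 3]; the algebraic connectivity is the second entry, 3. By the matrix-tree theorem the graph has (1/3) * product of the nonzero eigenvalues = 3 spanning trees.

3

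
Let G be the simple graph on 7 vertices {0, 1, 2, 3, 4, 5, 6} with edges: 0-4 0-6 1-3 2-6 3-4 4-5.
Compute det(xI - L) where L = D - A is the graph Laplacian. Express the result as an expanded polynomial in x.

Reading degrees in the order [0, 1, 2, 3, 4, 5, 6] gives [2, 1, 1, 2, 3, 1, 2]; set D = diag(2, 1, 1, 2, 3, 1, 2) and form L = D - A. L has integer entries, so p(x) = det(xI - L) has integer coefficients. Expanding the determinant yields x^7 - 12x^6 + 54x^5 - 114x^4 + 115x^3 - 50x^2 + 7x. The constant term is 0 because L is singular (the all-ones vector lies in its kernel). By the matrix-tree theorem the graph has (1/7) * product of the nonzero eigenvalues = 1 spanning tree. The largest eigenvalue, 4.3342, is at most the vertex count 7.

x^7 - 12x^6 + 54x^5 - 114x^4 + 115x^3 - 50x^2 + 7x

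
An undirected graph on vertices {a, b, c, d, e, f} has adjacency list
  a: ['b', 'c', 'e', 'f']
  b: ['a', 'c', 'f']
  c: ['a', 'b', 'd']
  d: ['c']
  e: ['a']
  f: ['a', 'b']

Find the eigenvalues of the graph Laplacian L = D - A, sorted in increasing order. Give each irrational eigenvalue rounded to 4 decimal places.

[0, 0.6972, 1.1392, 2.7459, 4.3028, 5.1149]

Reading degrees in the order [a, b, c, d, e, f] gives [4, 3, 3, 1, 1, 2]; set D = diag(4, 3, 3, 1, 1, 2) and form L = D - A. L is symmetric positive semidefinite, so every eigenvalue is real and nonnegative. By the matrix-tree theorem the graph has (1/6) * product of the nonzero eigenvalues = 8 spanning trees.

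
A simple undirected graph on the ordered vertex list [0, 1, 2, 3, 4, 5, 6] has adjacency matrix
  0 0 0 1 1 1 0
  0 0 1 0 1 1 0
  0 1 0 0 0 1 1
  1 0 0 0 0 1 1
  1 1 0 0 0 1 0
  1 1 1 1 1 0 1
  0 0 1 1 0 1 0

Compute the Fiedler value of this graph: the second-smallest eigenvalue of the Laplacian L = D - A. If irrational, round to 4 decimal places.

Each diagonal entry of L is the vertex degree and each off-diagonal entry is -1 where an edge is present, 0 otherwise; in the order [0, 1, 2, 3, 4, 5, 6] the diagonal is [3, 3, 3, 3, 3, 6, 3]. The smallest Laplacian eigenvalue is always 0. The next one, lambda_2 = 2, measures how hard the graph is to disconnect: larger values mean better connectivity.

2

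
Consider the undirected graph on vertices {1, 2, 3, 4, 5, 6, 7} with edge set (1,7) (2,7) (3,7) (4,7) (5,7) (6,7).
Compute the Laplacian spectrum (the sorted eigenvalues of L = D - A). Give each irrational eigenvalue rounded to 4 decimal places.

With the vertex order [1, 2, 3, 4, 5, 6, 7], the degrees are [1, 1, 1, 1, 1, 1, 6], giving D = diag(1, 1, 1, 1, 1, 1, 6) and L = D - A. Since every row of L sums to 0, the all-ones vector is in the kernel and 0 is an eigenvalue. There is one zero in the spectrum, matching the 1 component.

[0, 1, 1, 1, 1, 1, 7]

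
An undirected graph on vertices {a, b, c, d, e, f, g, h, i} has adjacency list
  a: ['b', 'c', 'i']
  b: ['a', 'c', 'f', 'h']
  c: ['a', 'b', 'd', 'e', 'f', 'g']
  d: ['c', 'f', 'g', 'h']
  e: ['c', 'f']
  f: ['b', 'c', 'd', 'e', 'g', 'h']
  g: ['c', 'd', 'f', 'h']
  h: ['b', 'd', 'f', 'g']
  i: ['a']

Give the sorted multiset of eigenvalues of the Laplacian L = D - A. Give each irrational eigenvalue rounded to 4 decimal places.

[0, 0.6530, 1.9426, 2.7149, 4.0917, 5, 5.2121, 7.0405, 7.3453]

Each diagonal entry of L is the vertex degree and each off-diagonal entry is -1 where an edge is present, 0 otherwise; in the order [a, b, c, d, e, f, g, h, i] the diagonal is [3, 4, 6, 4, 2, 6, 4, 4, 1]. Diagonalising L (or applying a numerical eigensolver to the 9x9 matrix) gives the spectrum above. The single zero eigenvalue shows the graph is connected. The eigenvalues sum to 34, which equals trace(L) = 2|E|.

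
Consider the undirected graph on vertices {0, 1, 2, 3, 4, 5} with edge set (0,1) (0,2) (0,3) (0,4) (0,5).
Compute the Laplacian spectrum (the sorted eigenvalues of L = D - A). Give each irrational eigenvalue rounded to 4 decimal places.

Reading degrees in the order [0, 1, 2, 3, 4, 5] gives [5, 1, 1, 1, 1, 1]; set D = diag(5, 1, 1, 1, 1, 1) and form L = D - A. L is symmetric positive semidefinite, so every eigenvalue is real and nonnegative. There is one zero in the spectrum, matching the 1 component.

[0, 1, 1, 1, 1, 6]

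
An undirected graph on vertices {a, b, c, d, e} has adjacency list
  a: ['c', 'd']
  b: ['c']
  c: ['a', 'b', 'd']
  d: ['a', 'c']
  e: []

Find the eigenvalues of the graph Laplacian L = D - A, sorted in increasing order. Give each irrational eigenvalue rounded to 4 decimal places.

[0, 0, 1, 3, 4]

Reading degrees in the order [a, b, c, d, e] gives [2, 1, 3, 2, 0]; set D = diag(2, 1, 3, 2, 0) and form L = D - A. The multiplicity of 0 as a Laplacian eigenvalue equals the number of connected components. The 2 zero eigenvalues correspond to the 2 connected components. The eigenvalues sum to 8, which equals trace(L) = 2|E|.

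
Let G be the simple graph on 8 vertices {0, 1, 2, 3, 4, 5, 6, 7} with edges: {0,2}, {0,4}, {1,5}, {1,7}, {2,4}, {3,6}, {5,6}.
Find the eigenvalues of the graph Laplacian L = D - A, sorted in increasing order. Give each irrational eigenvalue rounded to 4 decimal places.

Reading degrees in the order [0, 1, 2, 3, 4, 5, 6, 7] gives [2, 2, 2, 1, 2, 2, 2, 1]; set D = diag(2, 2, 2, 1, 2, 2, 2, 1) and form L = D - A. L is symmetric positive semidefinite, so every eigenvalue is real and nonnegative. The 2 zero eigenvalues correspond to the 2 connected components.

[0, 0, 0.3820, 1.3820, 2.6180, 3, 3, 3.6180]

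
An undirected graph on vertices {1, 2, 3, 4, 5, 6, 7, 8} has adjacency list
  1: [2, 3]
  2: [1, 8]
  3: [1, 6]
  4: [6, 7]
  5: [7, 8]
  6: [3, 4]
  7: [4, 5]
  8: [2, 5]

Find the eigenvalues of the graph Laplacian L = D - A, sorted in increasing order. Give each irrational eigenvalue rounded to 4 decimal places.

With the vertex order [1, 2, 3, 4, 5, 6, 7, 8], the degrees are [2, 2, 2, 2, 2, 2, 2, 2], giving D = diag(2, 2, 2, 2, 2, 2, 2, 2) and L = D - A. The multiplicity of 0 as a Laplacian eigenvalue equals the number of connected components. The single zero eigenvalue shows the graph is connected. By the matrix-tree theorem the graph has (1/8) * product of the nonzero eigenvalues = 8 spanning trees.

[0, 0.5858, 0.5858, 2, 2, 3.4142, 3.4142, 4]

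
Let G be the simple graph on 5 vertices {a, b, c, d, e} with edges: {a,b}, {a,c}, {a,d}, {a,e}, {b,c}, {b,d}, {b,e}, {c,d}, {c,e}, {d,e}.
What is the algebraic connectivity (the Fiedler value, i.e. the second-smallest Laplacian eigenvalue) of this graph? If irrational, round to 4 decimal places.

With the vertex order [a, b, c, d, e], the degrees are [4, 4, 4, 4, 4], giving D = diag(4, 4, 4, 4, 4) and L = D - A. The smallest Laplacian eigenvalue is always 0. The next one, lambda_2 = 5, measures how hard the graph is to disconnect: larger values mean better connectivity. By the matrix-tree theorem the graph has (1/5) * product of the nonzero eigenvalues = 125 spanning trees.

5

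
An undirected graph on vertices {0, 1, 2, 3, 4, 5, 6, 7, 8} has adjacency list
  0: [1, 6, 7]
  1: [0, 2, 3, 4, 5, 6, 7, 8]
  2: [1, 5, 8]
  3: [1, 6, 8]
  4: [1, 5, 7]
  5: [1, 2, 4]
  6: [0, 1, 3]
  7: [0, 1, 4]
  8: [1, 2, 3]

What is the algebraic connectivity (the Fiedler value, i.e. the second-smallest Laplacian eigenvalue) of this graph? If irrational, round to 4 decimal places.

1.5858

With the vertex order [0, 1, 2, 3, 4, 5, 6, 7, 8], the degrees are [3, 8, 3, 3, 3, 3, 3, 3, 3], giving D = diag(3, 8, 3, 3, 3, 3, 3, 3, 3) and L = D - A. The smallest Laplacian eigenvalue is always 0. The next one, lambda_2 = 1.5858, measures how hard the graph is to disconnect: larger values mean better connectivity.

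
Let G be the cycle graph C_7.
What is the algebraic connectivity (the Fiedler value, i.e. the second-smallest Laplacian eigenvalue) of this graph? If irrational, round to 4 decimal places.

0.7530

The graph has 7 vertices and degree multiset [2, 2, 2, 2, 2, 2, 2]; D is the diagonal matrix of degrees and L = D - A. The sorted Laplacian eigenvalues are [0, 0.7530, 0.7530, 2.4450, 2.4450, 3.8019, 3.8019]; the algebraic connectivity is the second entry, 0.7530. There is one zero in the spectrum, matching the 1 component.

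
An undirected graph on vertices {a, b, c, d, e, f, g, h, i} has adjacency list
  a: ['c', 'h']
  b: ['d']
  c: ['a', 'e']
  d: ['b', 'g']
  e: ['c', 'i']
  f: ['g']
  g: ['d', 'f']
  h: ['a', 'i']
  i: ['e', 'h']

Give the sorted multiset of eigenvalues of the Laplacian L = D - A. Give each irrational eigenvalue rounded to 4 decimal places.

[0, 0, 0.5858, 1.3820, 1.3820, 2, 3.4142, 3.6180, 3.6180]

Each diagonal entry of L is the vertex degree and each off-diagonal entry is -1 where an edge is present, 0 otherwise; in the order [a, b, c, d, e, f, g, h, i] the diagonal is [2, 1, 2, 2, 2, 1, 2, 2, 2]. The multiplicity of 0 as a Laplacian eigenvalue equals the number of connected components. The 2 zero eigenvalues correspond to the 2 connected components. The largest eigenvalue, 3.6180, is at most the vertex count 9.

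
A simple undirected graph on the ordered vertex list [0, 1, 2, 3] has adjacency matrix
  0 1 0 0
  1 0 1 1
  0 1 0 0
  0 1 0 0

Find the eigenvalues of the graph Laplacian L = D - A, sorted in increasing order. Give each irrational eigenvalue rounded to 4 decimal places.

With the vertex order [0, 1, 2, 3], the degrees are [1, 3, 1, 1], giving D = diag(1, 3, 1, 1) and L = D - A. L is symmetric positive semidefinite, so every eigenvalue is real and nonnegative. The single zero eigenvalue shows the graph is connected. By the matrix-tree theorem the graph has (1/4) * product of the nonzero eigenvalues = 1 spanning tree.

[0, 1, 1, 4]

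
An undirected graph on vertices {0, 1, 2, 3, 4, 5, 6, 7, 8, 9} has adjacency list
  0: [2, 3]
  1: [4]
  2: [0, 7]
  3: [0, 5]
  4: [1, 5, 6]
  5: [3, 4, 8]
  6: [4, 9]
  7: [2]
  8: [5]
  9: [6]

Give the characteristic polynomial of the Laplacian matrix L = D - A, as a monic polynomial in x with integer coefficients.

x^10 - 18x^9 + 134x^8 - 536x^7 + 1253x^6 - 1746x^5 + 1421x^4 - 636x^3 + 137x^2 - 10x

With the vertex order [0, 1, 2, 3, 4, 5, 6, 7, 8, 9], the degrees are [2, 1, 2, 2, 3, 3, 2, 1, 1, 1], giving D = diag(2, 1, 2, 2, 3, 3, 2, 1, 1, 1) and L = D - A. Computing det(xI - L) by cofactor expansion (or equivalently via sum-over-permutations) gives x^10 - 18x^9 + 134x^8 - 536x^7 + 1253x^6 - 1746x^5 + 1421x^4 - 636x^3 + 137x^2 - 10x. Since p(0) = det(-L) = 0, x divides p(x). There is one zero in the spectrum, matching the 1 component.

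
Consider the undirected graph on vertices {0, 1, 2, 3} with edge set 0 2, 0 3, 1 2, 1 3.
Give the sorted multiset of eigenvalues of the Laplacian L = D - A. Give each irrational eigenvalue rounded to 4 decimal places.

[0, 2, 2, 4]

Each diagonal entry of L is the vertex degree and each off-diagonal entry is -1 where an edge is present, 0 otherwise; in the order [0, 1, 2, 3] the diagonal is [2, 2, 2, 2]. Diagonalising L (or applying a numerical eigensolver to the 4x4 matrix) gives the spectrum above. The single zero eigenvalue shows the graph is connected.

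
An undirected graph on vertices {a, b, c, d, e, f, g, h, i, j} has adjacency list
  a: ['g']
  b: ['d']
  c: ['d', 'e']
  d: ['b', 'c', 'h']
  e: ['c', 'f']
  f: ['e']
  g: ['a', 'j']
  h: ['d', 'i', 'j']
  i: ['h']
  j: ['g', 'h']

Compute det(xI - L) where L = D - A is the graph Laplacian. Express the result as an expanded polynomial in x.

Each diagonal entry of L is the vertex degree and each off-diagonal entry is -1 where an edge is present, 0 otherwise; in the order [a, b, c, d, e, f, g, h, i, j] the diagonal is [1, 1, 2, 3, 2, 1, 2, 3, 1, 2]. Computing det(xI - L) by cofactor expansion (or equivalently via sum-over-permutations) gives x^10 - 18x^9 + 134x^8 - 536x^7 + 1253x^6 - 1746x^5 + 1420x^4 - 632x^3 + 135x^2 - 10x. The constant term is 0 because L is singular (the all-ones vector lies in its kernel). There is one zero in the spectrum, matching the 1 component. The eigenvalues sum to 18, which equals trace(L) = 2|E|.

x^10 - 18x^9 + 134x^8 - 536x^7 + 1253x^6 - 1746x^5 + 1420x^4 - 632x^3 + 135x^2 - 10x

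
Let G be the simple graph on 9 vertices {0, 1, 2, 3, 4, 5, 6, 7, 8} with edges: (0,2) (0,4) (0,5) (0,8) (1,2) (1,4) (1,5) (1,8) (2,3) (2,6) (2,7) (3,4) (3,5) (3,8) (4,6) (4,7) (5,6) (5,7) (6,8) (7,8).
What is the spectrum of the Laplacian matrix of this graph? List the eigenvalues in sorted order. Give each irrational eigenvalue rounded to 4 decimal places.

With the vertex order [0, 1, 2, 3, 4, 5, 6, 7, 8], the degrees are [4, 4, 5, 4, 5, 5, 4, 4, 5], giving D = diag(4, 4, 5, 4, 5, 5, 4, 4, 5) and L = D - A. The multiplicity of 0 as a Laplacian eigenvalue equals the number of connected components.

[0, 4, 4, 4, 4, 5, 5, 5, 9]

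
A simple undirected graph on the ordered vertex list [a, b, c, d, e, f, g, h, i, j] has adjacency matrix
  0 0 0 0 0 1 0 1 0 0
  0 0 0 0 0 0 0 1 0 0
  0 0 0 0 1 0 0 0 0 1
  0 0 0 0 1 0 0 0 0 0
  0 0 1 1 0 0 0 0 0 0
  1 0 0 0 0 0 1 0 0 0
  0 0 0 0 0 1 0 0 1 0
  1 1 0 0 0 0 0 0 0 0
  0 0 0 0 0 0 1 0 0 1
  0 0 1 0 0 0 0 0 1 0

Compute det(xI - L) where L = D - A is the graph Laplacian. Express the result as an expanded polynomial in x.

With the vertex order [a, b, c, d, e, f, g, h, i, j], the degrees are [2, 1, 2, 1, 2, 2, 2, 2, 2, 2], giving D = diag(2, 1, 2, 1, 2, 2, 2, 2, 2, 2) and L = D - A. L has integer entries, so p(x) = det(xI - L) has integer coefficients. Expanding the determinant yields x^10 - 18x^9 + 136x^8 - 560x^7 + 1365x^6 - 2002x^5 + 1716x^4 - 792x^3 + 165x^2 - 10x. The coefficient of x^9 equals -trace(L) = -18, matching the sum of degrees. There is one zero in the spectrum, matching the 1 component.

x^10 - 18x^9 + 136x^8 - 560x^7 + 1365x^6 - 2002x^5 + 1716x^4 - 792x^3 + 165x^2 - 10x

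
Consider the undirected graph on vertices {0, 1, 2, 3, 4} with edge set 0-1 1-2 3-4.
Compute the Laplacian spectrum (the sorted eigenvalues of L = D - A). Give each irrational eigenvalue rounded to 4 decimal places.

Reading degrees in the order [0, 1, 2, 3, 4] gives [1, 2, 1, 1, 1]; set D = diag(1, 2, 1, 1, 1) and form L = D - A. L is symmetric positive semidefinite, so every eigenvalue is real and nonnegative. The 2 zero eigenvalues correspond to the 2 connected components. The eigenvalues sum to 6, which equals trace(L) = 2|E|.

[0, 0, 1, 2, 3]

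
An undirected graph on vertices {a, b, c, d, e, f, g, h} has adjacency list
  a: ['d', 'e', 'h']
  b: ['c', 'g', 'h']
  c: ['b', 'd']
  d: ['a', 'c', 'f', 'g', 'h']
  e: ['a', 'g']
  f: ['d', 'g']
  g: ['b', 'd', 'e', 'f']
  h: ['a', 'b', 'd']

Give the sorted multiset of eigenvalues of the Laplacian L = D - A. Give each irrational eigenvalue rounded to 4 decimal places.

[0, 1.3437, 1.6255, 2.2740, 2.9367, 4.5316, 4.7762, 6.5122]

With the vertex order [a, b, c, d, e, f, g, h], the degrees are [3, 3, 2, 5, 2, 2, 4, 3], giving D = diag(3, 3, 2, 5, 2, 2, 4, 3) and L = D - A. L is symmetric positive semidefinite, so every eigenvalue is real and nonnegative. The single zero eigenvalue shows the graph is connected.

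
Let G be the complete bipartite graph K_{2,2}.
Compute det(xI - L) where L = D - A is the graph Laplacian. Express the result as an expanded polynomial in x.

The graph has 4 vertices and degree multiset [2, 2, 2, 2]; D is the diagonal matrix of degrees and L = D - A. L has integer entries, so p(x) = det(xI - L) has integer coefficients. Expanding the determinant yields x^4 - 8x^3 + 20x^2 - 16x. The coefficient of x^3 equals -trace(L) = -8, matching the sum of degrees. The largest eigenvalue, 4, is at most the vertex count 4.

x^4 - 8x^3 + 20x^2 - 16x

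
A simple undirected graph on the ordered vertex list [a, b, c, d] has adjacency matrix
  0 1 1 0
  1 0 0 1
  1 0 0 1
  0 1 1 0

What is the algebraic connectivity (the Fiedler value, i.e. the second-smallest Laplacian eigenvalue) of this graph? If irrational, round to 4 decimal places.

Each diagonal entry of L is the vertex degree and each off-diagonal entry is -1 where an edge is present, 0 otherwise; in the order [a, b, c, d] the diagonal is [2, 2, 2, 2]. The sorted Laplacian eigenvalues are [0, 2, 2, 4]; the algebraic connectivity is the second entry, 2. By the matrix-tree theorem the graph has (1/4) * product of the nonzero eigenvalues = 4 spanning trees.

2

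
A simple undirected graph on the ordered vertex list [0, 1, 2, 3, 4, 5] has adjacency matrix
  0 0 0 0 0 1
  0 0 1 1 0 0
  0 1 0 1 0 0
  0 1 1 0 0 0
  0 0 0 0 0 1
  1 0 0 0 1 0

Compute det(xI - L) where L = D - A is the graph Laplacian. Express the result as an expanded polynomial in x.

x^6 - 10x^5 + 36x^4 - 54x^3 + 27x^2

Reading degrees in the order [0, 1, 2, 3, 4, 5] gives [1, 2, 2, 2, 1, 2]; set D = diag(1, 2, 2, 2, 1, 2) and form L = D - A. The eigenvalues of L are [0, 0, 1, 3, 3, 3]; the characteristic polynomial is the product of (x - lambda_i), which multiplies out to x^6 - 10x^5 + 36x^4 - 54x^3 + 27x^2. Since p(0) = det(-L) = 0, x divides p(x). The eigenvalues sum to 10, which equals trace(L) = 2|E|.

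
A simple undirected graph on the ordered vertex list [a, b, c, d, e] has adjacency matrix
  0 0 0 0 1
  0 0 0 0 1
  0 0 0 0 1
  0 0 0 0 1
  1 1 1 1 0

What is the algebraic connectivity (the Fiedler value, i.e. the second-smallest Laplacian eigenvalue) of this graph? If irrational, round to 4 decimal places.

1

Each diagonal entry of L is the vertex degree and each off-diagonal entry is -1 where an edge is present, 0 otherwise; in the order [a, b, c, d, e] the diagonal is [1, 1, 1, 1, 4]. The sorted Laplacian eigenvalues are [0, 1, 1, 1, 5]; the algebraic connectivity is the second entry, 1. There is one zero in the spectrum, matching the 1 component. By the matrix-tree theorem the graph has (1/5) * product of the nonzero eigenvalues = 1 spanning tree.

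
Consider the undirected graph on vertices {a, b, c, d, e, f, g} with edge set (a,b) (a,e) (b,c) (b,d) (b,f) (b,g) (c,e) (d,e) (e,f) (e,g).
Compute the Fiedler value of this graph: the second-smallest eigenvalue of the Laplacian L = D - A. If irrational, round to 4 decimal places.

2

Reading degrees in the order [a, b, c, d, e, f, g] gives [2, 5, 2, 2, 5, 2, 2]; set D = diag(2, 5, 2, 2, 5, 2, 2) and form L = D - A. The smallest Laplacian eigenvalue is always 0. The next one, lambda_2 = 2, measures how hard the graph is to disconnect: larger values mean better connectivity. The largest eigenvalue, 7, is at most the vertex count 7. The eigenvalues sum to 20, which equals trace(L) = 2|E|.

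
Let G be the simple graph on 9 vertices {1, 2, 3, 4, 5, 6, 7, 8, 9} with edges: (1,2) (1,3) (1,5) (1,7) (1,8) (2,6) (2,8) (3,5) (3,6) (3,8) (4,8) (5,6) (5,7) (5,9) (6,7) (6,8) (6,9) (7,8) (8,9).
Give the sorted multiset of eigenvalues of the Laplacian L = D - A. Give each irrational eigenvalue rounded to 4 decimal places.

With the vertex order [1, 2, 3, 4, 5, 6, 7, 8, 9], the degrees are [5, 3, 4, 1, 5, 6, 4, 7, 3], giving D = diag(5, 3, 4, 1, 5, 6, 4, 7, 3) and L = D - A. The multiplicity of 0 as a Laplacian eigenvalue equals the number of connected components. By the matrix-tree theorem the graph has (1/9) * product of the nonzero eigenvalues = 7424 spanning trees.

[0, 0.9746, 2.6797, 3.1899, 4, 5.5233, 5.8420, 7.4546, 8.3358]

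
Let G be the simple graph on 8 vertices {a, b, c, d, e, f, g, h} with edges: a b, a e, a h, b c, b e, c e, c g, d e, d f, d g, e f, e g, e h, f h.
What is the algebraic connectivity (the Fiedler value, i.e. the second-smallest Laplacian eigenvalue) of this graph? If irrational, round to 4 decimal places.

Each diagonal entry of L is the vertex degree and each off-diagonal entry is -1 where an edge is present, 0 otherwise; in the order [a, b, c, d, e, f, g, h] the diagonal is [3, 3, 3, 3, 7, 3, 3, 3]. The smallest Laplacian eigenvalue is always 0. The next one, lambda_2 = 1.7530, measures how hard the graph is to disconnect: larger values mean better connectivity. The eigenvalues sum to 28, which equals trace(L) = 2|E|.

1.7530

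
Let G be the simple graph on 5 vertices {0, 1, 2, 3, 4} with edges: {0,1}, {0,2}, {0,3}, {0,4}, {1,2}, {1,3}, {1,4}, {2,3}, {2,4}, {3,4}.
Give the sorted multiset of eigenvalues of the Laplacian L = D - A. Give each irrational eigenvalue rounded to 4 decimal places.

[0, 5, 5, 5, 5]

With the vertex order [0, 1, 2, 3, 4], the degrees are [4, 4, 4, 4, 4], giving D = diag(4, 4, 4, 4, 4) and L = D - A. Diagonalising L (or applying a numerical eigensolver to the 5x5 matrix) gives the spectrum above.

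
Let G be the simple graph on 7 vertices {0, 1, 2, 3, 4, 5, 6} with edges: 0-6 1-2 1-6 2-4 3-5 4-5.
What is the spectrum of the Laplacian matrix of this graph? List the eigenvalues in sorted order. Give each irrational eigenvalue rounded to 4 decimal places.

[0, 0.1981, 0.7530, 1.5550, 2.4450, 3.2470, 3.8019]

Reading degrees in the order [0, 1, 2, 3, 4, 5, 6] gives [1, 2, 2, 1, 2, 2, 2]; set D = diag(1, 2, 2, 1, 2, 2, 2) and form L = D - A. Diagonalising L (or applying a numerical eigensolver to the 7x7 matrix) gives the spectrum above. The single zero eigenvalue shows the graph is connected.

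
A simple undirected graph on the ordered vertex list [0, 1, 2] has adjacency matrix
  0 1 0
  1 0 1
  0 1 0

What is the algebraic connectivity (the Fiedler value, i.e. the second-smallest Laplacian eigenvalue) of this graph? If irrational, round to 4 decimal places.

Each diagonal entry of L is the vertex degree and each off-diagonal entry is -1 where an edge is present, 0 otherwise; in the order [0, 1, 2] the diagonal is [1, 2, 1]. The smallest Laplacian eigenvalue is always 0. The next one, lambda_2 = 1, measures how hard the graph is to disconnect: larger values mean better connectivity. The eigenvalues sum to 4, which equals trace(L) = 2|E|. There is one zero in the spectrum, matching the 1 component.

1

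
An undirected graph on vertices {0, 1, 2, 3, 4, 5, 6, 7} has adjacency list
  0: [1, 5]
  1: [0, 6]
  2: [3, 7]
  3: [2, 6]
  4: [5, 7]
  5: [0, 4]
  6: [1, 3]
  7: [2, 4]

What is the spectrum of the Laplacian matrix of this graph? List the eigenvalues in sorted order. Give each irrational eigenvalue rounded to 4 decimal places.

Reading degrees in the order [0, 1, 2, 3, 4, 5, 6, 7] gives [2, 2, 2, 2, 2, 2, 2, 2]; set D = diag(2, 2, 2, 2, 2, 2, 2, 2) and form L = D - A. The multiplicity of 0 as a Laplacian eigenvalue equals the number of connected components. There is one zero in the spectrum, matching the 1 component.

[0, 0.5858, 0.5858, 2, 2, 3.4142, 3.4142, 4]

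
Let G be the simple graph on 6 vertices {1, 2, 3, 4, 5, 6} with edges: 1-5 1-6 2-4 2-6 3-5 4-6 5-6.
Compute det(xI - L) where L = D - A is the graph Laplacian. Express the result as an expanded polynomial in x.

x^6 - 14x^5 + 72x^4 - 166x^3 + 165x^2 - 54x

With the vertex order [1, 2, 3, 4, 5, 6], the degrees are [2, 2, 1, 2, 3, 4], giving D = diag(2, 2, 1, 2, 3, 4) and L = D - A. L has integer entries, so p(x) = det(xI - L) has integer coefficients. Expanding the determinant yields x^6 - 14x^5 + 72x^4 - 166x^3 + 165x^2 - 54x. The coefficient of x^5 equals -trace(L) = -14, matching the sum of degrees. By the matrix-tree theorem the graph has (1/6) * product of the nonzero eigenvalues = 9 spanning trees. There is one zero in the spectrum, matching the 1 component.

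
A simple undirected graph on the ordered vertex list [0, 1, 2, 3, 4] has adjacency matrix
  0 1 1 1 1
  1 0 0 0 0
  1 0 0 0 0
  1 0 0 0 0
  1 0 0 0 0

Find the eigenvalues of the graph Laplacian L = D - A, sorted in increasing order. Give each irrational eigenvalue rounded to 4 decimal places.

[0, 1, 1, 1, 5]

Each diagonal entry of L is the vertex degree and each off-diagonal entry is -1 where an edge is present, 0 otherwise; in the order [0, 1, 2, 3, 4] the diagonal is [4, 1, 1, 1, 1]. Since every row of L sums to 0, the all-ones vector is in the kernel and 0 is an eigenvalue. The single zero eigenvalue shows the graph is connected. The largest eigenvalue, 5, is at most the vertex count 5. The eigenvalues sum to 8, which equals trace(L) = 2|E|.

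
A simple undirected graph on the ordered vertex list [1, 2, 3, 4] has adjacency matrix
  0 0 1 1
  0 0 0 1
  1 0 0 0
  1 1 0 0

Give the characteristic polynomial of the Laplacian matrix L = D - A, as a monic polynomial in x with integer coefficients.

x^4 - 6x^3 + 10x^2 - 4x

Each diagonal entry of L is the vertex degree and each off-diagonal entry is -1 where an edge is present, 0 otherwise; in the order [1, 2, 3, 4] the diagonal is [2, 1, 1, 2]. L has integer entries, so p(x) = det(xI - L) has integer coefficients. Expanding the determinant yields x^4 - 6x^3 + 10x^2 - 4x. The constant term is 0 because L is singular (the all-ones vector lies in its kernel).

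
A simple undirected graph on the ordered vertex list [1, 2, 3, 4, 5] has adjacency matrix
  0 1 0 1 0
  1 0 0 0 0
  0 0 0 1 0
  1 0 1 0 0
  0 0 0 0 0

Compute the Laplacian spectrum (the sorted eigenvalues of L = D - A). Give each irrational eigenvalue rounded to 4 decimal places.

[0, 0, 0.5858, 2, 3.4142]

Each diagonal entry of L is the vertex degree and each off-diagonal entry is -1 where an edge is present, 0 otherwise; in the order [1, 2, 3, 4, 5] the diagonal is [2, 1, 1, 2, 0]. Diagonalising L (or applying a numerical eigensolver to the 5x5 matrix) gives the spectrum above. The 2 zero eigenvalues correspond to the 2 connected components. The largest eigenvalue, 3.4142, is at most the vertex count 5.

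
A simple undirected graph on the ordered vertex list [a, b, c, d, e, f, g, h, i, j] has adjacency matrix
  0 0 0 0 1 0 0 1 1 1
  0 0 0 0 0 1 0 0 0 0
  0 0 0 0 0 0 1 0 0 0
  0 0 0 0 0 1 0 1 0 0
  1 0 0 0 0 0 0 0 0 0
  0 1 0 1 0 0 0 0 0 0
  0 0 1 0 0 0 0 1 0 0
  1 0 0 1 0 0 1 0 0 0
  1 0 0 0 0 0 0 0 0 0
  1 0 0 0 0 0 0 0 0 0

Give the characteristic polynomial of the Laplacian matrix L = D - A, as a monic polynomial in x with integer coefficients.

x^10 - 18x^9 + 132x^8 - 514x^7 + 1162x^6 - 1568x^5 + 1249x^4 - 556x^3 + 122x^2 - 10x

With the vertex order [a, b, c, d, e, f, g, h, i, j], the degrees are [4, 1, 1, 2, 1, 2, 2, 3, 1, 1], giving D = diag(4, 1, 1, 2, 1, 2, 2, 3, 1, 1) and L = D - A. L has integer entries, so p(x) = det(xI - L) has integer coefficients. Expanding the determinant yields x^10 - 18x^9 + 132x^8 - 514x^7 + 1162x^6 - 1568x^5 + 1249x^4 - 556x^3 + 122x^2 - 10x. The constant term is 0 because L is singular (the all-ones vector lies in its kernel).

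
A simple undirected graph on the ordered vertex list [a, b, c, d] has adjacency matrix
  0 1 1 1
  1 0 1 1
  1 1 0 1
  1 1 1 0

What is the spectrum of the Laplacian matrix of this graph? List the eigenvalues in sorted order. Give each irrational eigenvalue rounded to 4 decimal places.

Reading degrees in the order [a, b, c, d] gives [3, 3, 3, 3]; set D = diag(3, 3, 3, 3) and form L = D - A. L is symmetric positive semidefinite, so every eigenvalue is real and nonnegative. The single zero eigenvalue shows the graph is connected. By the matrix-tree theorem the graph has (1/4) * product of the nonzero eigenvalues = 16 spanning trees.

[0, 4, 4, 4]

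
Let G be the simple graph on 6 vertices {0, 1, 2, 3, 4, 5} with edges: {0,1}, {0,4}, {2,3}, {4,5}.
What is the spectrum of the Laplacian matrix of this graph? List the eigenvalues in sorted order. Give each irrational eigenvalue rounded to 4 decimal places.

Each diagonal entry of L is the vertex degree and each off-diagonal entry is -1 where an edge is present, 0 otherwise; in the order [0, 1, 2, 3, 4, 5] the diagonal is [2, 1, 1, 1, 2, 1]. Diagonalising L (or applying a numerical eigensolver to the 6x6 matrix) gives the spectrum above. The 2 zero eigenvalues correspond to the 2 connected components. The largest eigenvalue, 3.4142, is at most the vertex count 6.

[0, 0, 0.5858, 2, 2, 3.4142]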